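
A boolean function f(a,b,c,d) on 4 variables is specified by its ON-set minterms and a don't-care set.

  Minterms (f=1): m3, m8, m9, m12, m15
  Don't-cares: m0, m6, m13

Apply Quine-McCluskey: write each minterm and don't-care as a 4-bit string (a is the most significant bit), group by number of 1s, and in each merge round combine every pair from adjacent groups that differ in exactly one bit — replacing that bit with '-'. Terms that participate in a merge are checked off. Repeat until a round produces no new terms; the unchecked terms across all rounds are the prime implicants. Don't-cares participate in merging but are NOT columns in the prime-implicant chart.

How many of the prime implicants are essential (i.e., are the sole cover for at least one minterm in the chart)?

3

size-2^0 implicants → 0000(✓)  0011  0110  1000(✓)  1001(✓)  1100(✓)  1101(✓)  1111(✓)
size-2^1 implicants → -000  1-00(✓)  1-01(✓)  100-(✓)  11-1  110-(✓)
size-2^2 implicants → 1-0-
Unchecked terms (primes): -000, 0011, 0110, 1-0-, 11-1
Minterm coverage:
  m3 ⊆ 0011 [E]
  m8 ⊆ -000,1-0-
  m9 ⊆ 1-0- [E]
  m12 ⊆ 1-0- [E]
  m15 ⊆ 11-1 [E]
E = {0011, 1-0-, 11-1}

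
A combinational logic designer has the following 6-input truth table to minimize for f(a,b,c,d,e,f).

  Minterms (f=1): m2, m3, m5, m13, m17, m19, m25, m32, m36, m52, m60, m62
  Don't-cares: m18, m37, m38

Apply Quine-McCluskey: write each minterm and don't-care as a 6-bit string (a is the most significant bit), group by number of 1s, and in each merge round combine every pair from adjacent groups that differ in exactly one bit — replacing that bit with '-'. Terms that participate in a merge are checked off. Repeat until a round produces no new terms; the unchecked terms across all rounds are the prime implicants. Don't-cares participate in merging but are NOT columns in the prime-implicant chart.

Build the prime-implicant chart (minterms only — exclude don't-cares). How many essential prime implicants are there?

size-2^0 implicants → 000010(✓)  000011(✓)  000101(✓)  001101(✓)  010001(✓)  010010(✓)  010011(✓)  011001(✓)  100000(✓)  100100(✓)  100101(✓)  100110(✓)  110100(✓)  111100(✓)  111110(✓)
size-2^1 implicants → -00101  0-0010(✓)  0-0011(✓)  00-101  00001-(✓)  01-001  0100-1  01001-(✓)  1-0100  100-00  1001-0  10010-  11-100  1111-0
size-2^2 implicants → 0-001-
Unchecked terms (primes): -00101, 0-001-, 00-101, 01-001, 0100-1, 1-0100, 100-00, 1001-0, 10010-, 11-100, 1111-0
Minterm coverage:
  m2 ⊆ 0-001- [E]
  m3 ⊆ 0-001- [E]
  m5 ⊆ -00101,00-101
  m13 ⊆ 00-101 [E]
  m17 ⊆ 01-001,0100-1
  m19 ⊆ 0-001-,0100-1
  m25 ⊆ 01-001 [E]
  m32 ⊆ 100-00 [E]
  m36 ⊆ 1-0100,100-00,1001-0,10010-
  m52 ⊆ 1-0100,11-100
  m60 ⊆ 11-100,1111-0
  m62 ⊆ 1111-0 [E]
E = {0-001-, 00-101, 01-001, 100-00, 1111-0}

5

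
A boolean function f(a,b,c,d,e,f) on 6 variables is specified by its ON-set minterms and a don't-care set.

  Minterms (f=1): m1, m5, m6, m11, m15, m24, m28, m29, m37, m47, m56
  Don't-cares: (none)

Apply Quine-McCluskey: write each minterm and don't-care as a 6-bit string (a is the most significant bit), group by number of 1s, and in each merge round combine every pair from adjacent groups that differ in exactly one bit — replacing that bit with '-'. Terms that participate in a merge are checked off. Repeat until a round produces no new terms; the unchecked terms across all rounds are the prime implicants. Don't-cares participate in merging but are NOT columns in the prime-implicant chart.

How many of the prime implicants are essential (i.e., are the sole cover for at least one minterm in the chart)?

7

Round 0: 000001✓ 000101✓ 000110 001011✓ 001111✓ 011000✓ 011100✓ 011101✓ 100101✓ 101111✓ 111000✓
Round 1: -00101 -01111 -11000 000-01 001-11 011-00 01110-
PIs = {-00101, -01111, -11000, 000-01, 000110, 001-11, 011-00, 01110-}
Coverage chart:
  m1: 000-01 ←essential
  m5: -00101,000-01
  m6: 000110 ←essential
  m11: 001-11 ←essential
  m15: -01111,001-11
  m24: -11000,011-00
  m28: 011-00,01110-
  m29: 01110- ←essential
  m37: -00101 ←essential
  m47: -01111 ←essential
  m56: -11000 ←essential
Essential: -00101, -01111, -11000, 000-01, 000110, 001-11, 01110-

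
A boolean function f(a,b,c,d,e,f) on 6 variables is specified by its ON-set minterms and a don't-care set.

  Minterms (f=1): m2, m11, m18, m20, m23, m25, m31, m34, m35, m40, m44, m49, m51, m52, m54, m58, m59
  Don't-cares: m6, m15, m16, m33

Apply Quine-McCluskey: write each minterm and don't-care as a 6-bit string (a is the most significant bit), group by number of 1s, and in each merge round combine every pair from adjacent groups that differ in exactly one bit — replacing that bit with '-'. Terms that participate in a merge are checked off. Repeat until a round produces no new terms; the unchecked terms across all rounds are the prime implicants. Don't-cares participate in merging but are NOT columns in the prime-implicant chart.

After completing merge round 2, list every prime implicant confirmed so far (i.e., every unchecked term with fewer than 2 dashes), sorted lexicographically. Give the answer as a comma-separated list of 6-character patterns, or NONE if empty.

Round 0: 000010✓ 000110✓ 001011✓ 001111✓ 010000✓ 010010✓ 010100✓ 010111✓ 011001 011111✓ 100001✓ 100010✓ 100011✓ 101000✓ 101100✓ 110001✓ 110011✓ 110100✓ 110110✓ 111010✓ 111011✓
Round 1: -00010 -10100 0-0010 0-1111 000-10 001-11 01-111 010-00 0100-0 1-0001✓ 1-0011✓ 1000-1✓ 10001- 101-00 11-011 1100-1✓ 1101-0 11101-
Round 2: 1-00-1
PIs = {-00010, -10100, 0-0010, 0-1111, 000-10, 001-11, 01-111, 010-00, 0100-0, 011001, 1-00-1, 10001-, 101-00, 11-011, 1101-0, 11101-}

-00010, -10100, 0-0010, 0-1111, 000-10, 001-11, 01-111, 010-00, 0100-0, 011001, 10001-, 101-00, 11-011, 1101-0, 11101-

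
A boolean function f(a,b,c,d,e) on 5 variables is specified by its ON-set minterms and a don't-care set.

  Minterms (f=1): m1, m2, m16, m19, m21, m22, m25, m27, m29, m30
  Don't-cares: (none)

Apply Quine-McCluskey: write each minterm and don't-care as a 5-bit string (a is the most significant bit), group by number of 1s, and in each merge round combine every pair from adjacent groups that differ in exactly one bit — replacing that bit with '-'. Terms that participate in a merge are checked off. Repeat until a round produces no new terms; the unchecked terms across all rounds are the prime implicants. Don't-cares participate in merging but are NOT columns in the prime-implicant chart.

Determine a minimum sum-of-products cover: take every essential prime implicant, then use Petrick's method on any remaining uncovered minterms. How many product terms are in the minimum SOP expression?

size-2^0 implicants → 00001  00010  10000  10011(✓)  10101(✓)  10110(✓)  11001(✓)  11011(✓)  11101(✓)  11110(✓)
size-2^1 implicants → 1-011  1-101  1-110  11-01  110-1
Unchecked terms (primes): 00001, 00010, 1-011, 1-101, 1-110, 10000, 11-01, 110-1
Minterm coverage:
  m1 ⊆ 00001 [E]
  m2 ⊆ 00010 [E]
  m16 ⊆ 10000 [E]
  m19 ⊆ 1-011 [E]
  m21 ⊆ 1-101 [E]
  m22 ⊆ 1-110 [E]
  m25 ⊆ 11-01,110-1
  m27 ⊆ 1-011,110-1
  m29 ⊆ 1-101,11-01
  m30 ⊆ 1-110 [E]
E = {00001, 00010, 1-011, 1-101, 1-110, 10000}
Petrick residual → 11-01
Cover = a'b'c'd'e + a'b'c'de' + ac'de + acd'e + acde' + ab'c'd'e' + abd'e  |cover|=7

7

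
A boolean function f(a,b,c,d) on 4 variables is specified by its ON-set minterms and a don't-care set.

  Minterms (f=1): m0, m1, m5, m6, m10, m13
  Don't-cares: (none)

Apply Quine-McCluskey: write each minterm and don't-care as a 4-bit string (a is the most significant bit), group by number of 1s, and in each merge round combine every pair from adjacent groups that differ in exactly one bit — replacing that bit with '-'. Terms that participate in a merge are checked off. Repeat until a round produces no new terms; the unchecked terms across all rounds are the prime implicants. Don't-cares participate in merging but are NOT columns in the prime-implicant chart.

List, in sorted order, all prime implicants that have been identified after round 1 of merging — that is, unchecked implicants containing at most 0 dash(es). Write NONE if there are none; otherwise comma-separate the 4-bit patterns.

[col 0] 0000*, 0001*, 0101*, 0110, 1010, 1101*
[col 1] -101, 0-01, 000-
Prime implicants: -101, 0-01, 000-, 0110, 1010

0110, 1010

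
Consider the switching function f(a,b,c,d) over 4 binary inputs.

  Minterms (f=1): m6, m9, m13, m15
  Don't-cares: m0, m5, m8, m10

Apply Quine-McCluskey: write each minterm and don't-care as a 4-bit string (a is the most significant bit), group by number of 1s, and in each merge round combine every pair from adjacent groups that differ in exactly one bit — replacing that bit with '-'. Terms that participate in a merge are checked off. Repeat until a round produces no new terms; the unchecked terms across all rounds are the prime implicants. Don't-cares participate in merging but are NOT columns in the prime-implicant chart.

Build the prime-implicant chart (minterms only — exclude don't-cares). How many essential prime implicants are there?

size-2^0 implicants → 0000(✓)  0101(✓)  0110  1000(✓)  1001(✓)  1010(✓)  1101(✓)  1111(✓)
size-2^1 implicants → -000  -101  1-01  10-0  100-  11-1
Unchecked terms (primes): -000, -101, 0110, 1-01, 10-0, 100-, 11-1
Minterm coverage:
  m6 ⊆ 0110 [E]
  m9 ⊆ 1-01,100-
  m13 ⊆ -101,1-01,11-1
  m15 ⊆ 11-1 [E]
E = {0110, 11-1}

2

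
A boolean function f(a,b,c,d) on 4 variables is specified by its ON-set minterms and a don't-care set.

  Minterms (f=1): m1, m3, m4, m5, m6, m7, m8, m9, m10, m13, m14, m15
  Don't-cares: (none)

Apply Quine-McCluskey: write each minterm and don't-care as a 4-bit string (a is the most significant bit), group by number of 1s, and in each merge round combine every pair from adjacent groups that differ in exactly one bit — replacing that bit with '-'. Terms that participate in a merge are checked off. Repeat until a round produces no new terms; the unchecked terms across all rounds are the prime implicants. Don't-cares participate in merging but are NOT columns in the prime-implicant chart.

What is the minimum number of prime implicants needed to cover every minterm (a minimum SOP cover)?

size-2^0 implicants → 0001(✓)  0011(✓)  0100(✓)  0101(✓)  0110(✓)  0111(✓)  1000(✓)  1001(✓)  1010(✓)  1101(✓)  1110(✓)  1111(✓)
size-2^1 implicants → -001(✓)  -101(✓)  -110(✓)  -111(✓)  0-01(✓)  0-11(✓)  00-1(✓)  01-0(✓)  01-1(✓)  010-(✓)  011-(✓)  1-01(✓)  1-10  10-0  100-  11-1(✓)  111-(✓)
size-2^2 implicants → --01  -1-1  -11-  0--1  01--
Unchecked terms (primes): --01, -1-1, -11-, 0--1, 01--, 1-10, 10-0, 100-
Minterm coverage:
  m1 ⊆ --01,0--1
  m3 ⊆ 0--1 [E]
  m4 ⊆ 01-- [E]
  m5 ⊆ --01,-1-1,0--1,01--
  m6 ⊆ -11-,01--
  m7 ⊆ -1-1,-11-,0--1,01--
  m8 ⊆ 10-0,100-
  m9 ⊆ --01,100-
  m10 ⊆ 1-10,10-0
  m13 ⊆ --01,-1-1
  m14 ⊆ -11-,1-10
  m15 ⊆ -1-1,-11-
E = {0--1, 01--}
Petrick residual → --01, -11-, 10-0
Cover = c'd + bc + a'd + a'b + ab'd'  |cover|=5

5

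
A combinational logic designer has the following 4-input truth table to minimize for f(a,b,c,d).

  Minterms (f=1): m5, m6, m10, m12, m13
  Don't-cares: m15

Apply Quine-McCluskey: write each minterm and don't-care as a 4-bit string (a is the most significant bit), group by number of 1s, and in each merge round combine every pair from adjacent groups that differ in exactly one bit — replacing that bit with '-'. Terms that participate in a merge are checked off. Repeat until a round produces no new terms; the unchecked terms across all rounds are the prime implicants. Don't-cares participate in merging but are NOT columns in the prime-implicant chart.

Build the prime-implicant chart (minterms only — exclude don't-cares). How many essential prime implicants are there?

4

size-2^0 implicants → 0101(✓)  0110  1010  1100(✓)  1101(✓)  1111(✓)
size-2^1 implicants → -101  11-1  110-
Unchecked terms (primes): -101, 0110, 1010, 11-1, 110-
Minterm coverage:
  m5 ⊆ -101 [E]
  m6 ⊆ 0110 [E]
  m10 ⊆ 1010 [E]
  m12 ⊆ 110- [E]
  m13 ⊆ -101,11-1,110-
E = {-101, 0110, 1010, 110-}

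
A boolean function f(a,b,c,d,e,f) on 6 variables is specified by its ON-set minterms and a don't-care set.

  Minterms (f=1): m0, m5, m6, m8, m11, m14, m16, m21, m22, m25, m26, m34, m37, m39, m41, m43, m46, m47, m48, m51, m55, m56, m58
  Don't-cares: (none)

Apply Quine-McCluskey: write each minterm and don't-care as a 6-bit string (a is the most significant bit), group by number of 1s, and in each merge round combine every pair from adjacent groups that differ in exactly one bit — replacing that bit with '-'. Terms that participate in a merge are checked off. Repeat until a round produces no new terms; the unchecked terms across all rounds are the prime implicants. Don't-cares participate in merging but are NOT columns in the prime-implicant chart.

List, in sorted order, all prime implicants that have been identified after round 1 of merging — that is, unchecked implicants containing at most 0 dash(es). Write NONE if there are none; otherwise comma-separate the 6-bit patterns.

011001, 100010

Round 0: 000000✓ 000101✓ 000110✓ 001000✓ 001011✓ 001110✓ 010000✓ 010101✓ 010110✓ 011001 011010✓ 100010 100101✓ 100111✓ 101001✓ 101011✓ 101110✓ 101111✓ 110000✓ 110011✓ 110111✓ 111000✓ 111010✓
Round 1: -00101 -01011 -01110 -10000 -11010 0-0000 0-0101 0-0110 00-000 00-110 1-0111 10-111 1001-1 101-11 1010-1 10111- 11-000 110-11 1110-0
PIs = {-00101, -01011, -01110, -10000, -11010, 0-0000, 0-0101, 0-0110, 00-000, 00-110, 011001, 1-0111, 10-111, 100010, 1001-1, 101-11, 1010-1, 10111-, 11-000, 110-11, 1110-0}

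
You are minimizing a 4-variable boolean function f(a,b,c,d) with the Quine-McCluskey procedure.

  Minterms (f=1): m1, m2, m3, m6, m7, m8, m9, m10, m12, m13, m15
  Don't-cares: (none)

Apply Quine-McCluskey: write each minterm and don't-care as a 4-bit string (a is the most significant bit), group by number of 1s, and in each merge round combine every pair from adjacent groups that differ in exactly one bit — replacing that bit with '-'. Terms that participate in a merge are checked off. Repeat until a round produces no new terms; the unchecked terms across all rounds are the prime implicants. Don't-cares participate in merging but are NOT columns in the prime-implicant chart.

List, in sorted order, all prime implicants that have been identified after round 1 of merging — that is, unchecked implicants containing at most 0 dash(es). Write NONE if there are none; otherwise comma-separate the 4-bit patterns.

size-2^0 implicants → 0001(✓)  0010(✓)  0011(✓)  0110(✓)  0111(✓)  1000(✓)  1001(✓)  1010(✓)  1100(✓)  1101(✓)  1111(✓)
size-2^1 implicants → -001  -010  -111  0-10(✓)  0-11(✓)  00-1  001-(✓)  011-(✓)  1-00(✓)  1-01(✓)  10-0  100-(✓)  11-1  110-(✓)
size-2^2 implicants → 0-1-  1-0-
Unchecked terms (primes): -001, -010, -111, 0-1-, 00-1, 1-0-, 10-0, 11-1

NONE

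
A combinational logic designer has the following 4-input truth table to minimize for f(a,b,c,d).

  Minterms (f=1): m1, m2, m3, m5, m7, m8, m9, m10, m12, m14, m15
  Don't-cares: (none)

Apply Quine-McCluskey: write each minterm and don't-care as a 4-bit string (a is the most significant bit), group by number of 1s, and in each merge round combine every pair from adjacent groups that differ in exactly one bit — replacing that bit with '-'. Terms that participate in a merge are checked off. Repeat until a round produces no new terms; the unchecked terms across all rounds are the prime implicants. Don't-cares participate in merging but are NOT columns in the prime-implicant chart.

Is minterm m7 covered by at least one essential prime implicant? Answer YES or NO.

Round 0: 0001✓ 0010✓ 0011✓ 0101✓ 0111✓ 1000✓ 1001✓ 1010✓ 1100✓ 1110✓ 1111✓
Round 1: -001 -010 -111 0-01✓ 0-11✓ 00-1✓ 001- 01-1✓ 1-00✓ 1-10✓ 10-0✓ 100- 11-0✓ 111-
Round 2: 0--1 1--0
PIs = {-001, -010, -111, 0--1, 001-, 1--0, 100-, 111-}
Coverage chart:
  m1: -001,0--1
  m2: -010,001-
  m3: 0--1,001-
  m5: 0--1 ←essential
  m7: -111,0--1
  m8: 1--0,100-
  m9: -001,100-
  m10: -010,1--0
  m12: 1--0 ←essential
  m14: 1--0,111-
  m15: -111,111-
Essential: 0--1, 1--0

YES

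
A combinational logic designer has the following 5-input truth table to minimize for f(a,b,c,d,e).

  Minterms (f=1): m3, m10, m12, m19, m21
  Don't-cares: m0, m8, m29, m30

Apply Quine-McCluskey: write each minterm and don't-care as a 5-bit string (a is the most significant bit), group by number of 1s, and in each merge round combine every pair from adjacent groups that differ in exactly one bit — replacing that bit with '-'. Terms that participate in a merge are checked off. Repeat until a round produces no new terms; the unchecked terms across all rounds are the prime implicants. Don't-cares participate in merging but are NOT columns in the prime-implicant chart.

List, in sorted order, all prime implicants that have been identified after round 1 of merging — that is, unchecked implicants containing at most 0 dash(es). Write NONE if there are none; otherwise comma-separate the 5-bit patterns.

11110

size-2^0 implicants → 00000(✓)  00011(✓)  01000(✓)  01010(✓)  01100(✓)  10011(✓)  10101(✓)  11101(✓)  11110
size-2^1 implicants → -0011  0-000  01-00  010-0  1-101
Unchecked terms (primes): -0011, 0-000, 01-00, 010-0, 1-101, 11110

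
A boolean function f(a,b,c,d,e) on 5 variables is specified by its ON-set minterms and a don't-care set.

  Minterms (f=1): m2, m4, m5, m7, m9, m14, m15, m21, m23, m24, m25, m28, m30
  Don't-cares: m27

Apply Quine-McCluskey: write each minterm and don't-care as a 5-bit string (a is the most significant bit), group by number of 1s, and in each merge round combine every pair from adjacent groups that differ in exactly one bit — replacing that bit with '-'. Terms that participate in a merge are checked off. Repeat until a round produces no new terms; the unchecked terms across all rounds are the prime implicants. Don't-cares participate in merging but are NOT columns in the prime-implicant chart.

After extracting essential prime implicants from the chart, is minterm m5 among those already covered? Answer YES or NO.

YES

Round 0: 00010 00100✓ 00101✓ 00111✓ 01001✓ 01110✓ 01111✓ 10101✓ 10111✓ 11000✓ 11001✓ 11011✓ 11100✓ 11110✓
Round 1: -0101✓ -0111✓ -1001 -1110 0-111 001-1✓ 0010- 0111- 101-1✓ 11-00 110-1 1100- 111-0
Round 2: -01-1
PIs = {-01-1, -1001, -1110, 0-111, 00010, 0010-, 0111-, 11-00, 110-1, 1100-, 111-0}
Coverage chart:
  m2: 00010 ←essential
  m4: 0010- ←essential
  m5: -01-1,0010-
  m7: -01-1,0-111
  m9: -1001 ←essential
  m14: -1110,0111-
  m15: 0-111,0111-
  m21: -01-1 ←essential
  m23: -01-1 ←essential
  m24: 11-00,1100-
  m25: -1001,110-1,1100-
  m28: 11-00,111-0
  m30: -1110,111-0
Essential: -01-1, -1001, 00010, 0010-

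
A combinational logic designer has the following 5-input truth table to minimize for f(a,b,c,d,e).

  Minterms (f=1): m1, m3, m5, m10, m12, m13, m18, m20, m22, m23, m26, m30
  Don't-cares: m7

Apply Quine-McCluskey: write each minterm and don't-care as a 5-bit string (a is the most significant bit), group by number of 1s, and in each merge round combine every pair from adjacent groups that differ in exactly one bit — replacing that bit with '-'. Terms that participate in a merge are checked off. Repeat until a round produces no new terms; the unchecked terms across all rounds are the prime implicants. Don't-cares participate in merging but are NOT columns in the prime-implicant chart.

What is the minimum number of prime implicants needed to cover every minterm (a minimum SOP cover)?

6

Round 0: 00001✓ 00011✓ 00101✓ 00111✓ 01010✓ 01100✓ 01101✓ 10010✓ 10100✓ 10110✓ 10111✓ 11010✓ 11110✓
Round 1: -0111 -1010 0-101 00-01✓ 00-11✓ 000-1✓ 001-1✓ 0110- 1-010✓ 1-110✓ 10-10✓ 101-0 1011- 11-10✓
Round 2: 00--1 1--10
PIs = {-0111, -1010, 0-101, 00--1, 0110-, 1--10, 101-0, 1011-}
Coverage chart:
  m1: 00--1 ←essential
  m3: 00--1 ←essential
  m5: 0-101,00--1
  m10: -1010 ←essential
  m12: 0110- ←essential
  m13: 0-101,0110-
  m18: 1--10 ←essential
  m20: 101-0 ←essential
  m22: 1--10,101-0,1011-
  m23: -0111,1011-
  m26: -1010,1--10
  m30: 1--10 ←essential
Essential: -1010, 00--1, 0110-, 1--10, 101-0
Petrick residual → -0111
Min cover (6 terms): b'cde + bc'de' + a'b'e + a'bcd' + ade' + ab'ce'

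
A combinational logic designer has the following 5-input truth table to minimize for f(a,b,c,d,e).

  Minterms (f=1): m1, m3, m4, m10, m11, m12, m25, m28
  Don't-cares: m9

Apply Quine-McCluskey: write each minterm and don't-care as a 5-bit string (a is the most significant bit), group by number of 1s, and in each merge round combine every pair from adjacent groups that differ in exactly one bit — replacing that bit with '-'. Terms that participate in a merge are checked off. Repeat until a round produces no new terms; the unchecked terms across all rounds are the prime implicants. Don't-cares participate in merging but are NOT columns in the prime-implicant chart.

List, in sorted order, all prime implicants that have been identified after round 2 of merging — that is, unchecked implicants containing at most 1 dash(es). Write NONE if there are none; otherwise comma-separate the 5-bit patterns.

size-2^0 implicants → 00001(✓)  00011(✓)  00100(✓)  01001(✓)  01010(✓)  01011(✓)  01100(✓)  11001(✓)  11100(✓)
size-2^1 implicants → -1001  -1100  0-001(✓)  0-011(✓)  0-100  000-1(✓)  010-1(✓)  0101-
size-2^2 implicants → 0-0-1
Unchecked terms (primes): -1001, -1100, 0-0-1, 0-100, 0101-

-1001, -1100, 0-100, 0101-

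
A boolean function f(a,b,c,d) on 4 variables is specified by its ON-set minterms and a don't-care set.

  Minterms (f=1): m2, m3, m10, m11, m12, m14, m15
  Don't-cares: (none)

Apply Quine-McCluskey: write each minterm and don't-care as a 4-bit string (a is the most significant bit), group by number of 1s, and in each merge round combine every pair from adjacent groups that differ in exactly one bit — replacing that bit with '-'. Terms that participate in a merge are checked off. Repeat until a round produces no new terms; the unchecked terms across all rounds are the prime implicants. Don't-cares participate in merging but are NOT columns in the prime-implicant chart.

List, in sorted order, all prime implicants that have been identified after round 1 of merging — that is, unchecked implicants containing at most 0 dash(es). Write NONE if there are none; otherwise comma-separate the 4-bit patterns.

NONE

Round 0: 0010✓ 0011✓ 1010✓ 1011✓ 1100✓ 1110✓ 1111✓
Round 1: -010✓ -011✓ 001-✓ 1-10✓ 1-11✓ 101-✓ 11-0 111-✓
Round 2: -01- 1-1-
PIs = {-01-, 1-1-, 11-0}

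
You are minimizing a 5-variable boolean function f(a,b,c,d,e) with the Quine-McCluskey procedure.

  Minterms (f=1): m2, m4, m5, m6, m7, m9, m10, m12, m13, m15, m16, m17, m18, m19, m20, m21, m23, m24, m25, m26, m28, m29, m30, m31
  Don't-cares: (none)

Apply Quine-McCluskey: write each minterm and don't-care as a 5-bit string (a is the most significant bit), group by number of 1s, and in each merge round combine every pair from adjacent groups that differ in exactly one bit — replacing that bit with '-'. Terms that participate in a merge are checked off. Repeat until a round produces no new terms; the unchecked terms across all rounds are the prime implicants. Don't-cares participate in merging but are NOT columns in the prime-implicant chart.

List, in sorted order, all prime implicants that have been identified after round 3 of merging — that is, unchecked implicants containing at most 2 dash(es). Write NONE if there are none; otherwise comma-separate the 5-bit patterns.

[col 0] 00010*, 00100*, 00101*, 00110*, 00111*, 01001*, 01010*, 01100*, 01101*, 01111*, 10000*, 10001*, 10010*, 10011*, 10100*, 10101*, 10111*, 11000*, 11001*, 11010*, 11100*, 11101*, 11110*, 11111*
[col 1] -0010*, -0100*, -0101*, -0111*, -1001*, -1010*, -1100*, -1101*, -1111*, 0-010*, 0-100*, 0-101*, 0-111*, 00-10, 001-0*, 001-1*, 0010-*, 0011-*, 01-01*, 011-1*, 0110-*, 1-000*, 1-001*, 1-010*, 1-100*, 1-101*, 1-111*, 10-00*, 10-01*, 10-11*, 100-0*, 100-1*, 1000-*, 1001-*, 101-1*, 1010-*, 11-00*, 11-01*, 11-10*, 110-0*, 1100-*, 111-0*, 111-1*, 1110-*, 1111-*
[col 2] --010, --100*, --101*, --111*, -01-1*, -010-*, -1-01, -11-1*, -110-*, 0-1-1*, 0-10-*, 001--, 1--00*, 1--01*, 1-0-0, 1-00-*, 1-1-1*, 1-10-*, 10--1, 10-0-*, 100--, 11--0, 11-0-*, 111--
[col 3] --1-1, --10-, 1--0-
Prime implicants: --010, --1-1, --10-, -1-01, 00-10, 001--, 1--0-, 1-0-0, 10--1, 100--, 11--0, 111--

--010, -1-01, 00-10, 001--, 1-0-0, 10--1, 100--, 11--0, 111--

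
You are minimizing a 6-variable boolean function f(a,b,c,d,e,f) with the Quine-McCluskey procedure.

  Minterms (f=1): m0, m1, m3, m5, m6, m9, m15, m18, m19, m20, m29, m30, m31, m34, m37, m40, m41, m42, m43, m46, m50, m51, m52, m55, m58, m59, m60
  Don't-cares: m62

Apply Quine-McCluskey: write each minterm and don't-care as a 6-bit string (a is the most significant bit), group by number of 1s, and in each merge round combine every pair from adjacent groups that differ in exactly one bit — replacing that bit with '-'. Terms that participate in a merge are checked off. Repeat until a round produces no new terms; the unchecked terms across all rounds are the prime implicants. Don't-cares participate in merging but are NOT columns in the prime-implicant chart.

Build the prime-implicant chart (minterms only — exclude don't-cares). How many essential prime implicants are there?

11

Round 0: 000000✓ 000001✓ 000011✓ 000101✓ 000110 001001✓ 001111✓ 010010✓ 010011✓ 010100✓ 011101✓ 011110✓ 011111✓ 100010✓ 100101✓ 101000✓ 101001✓ 101010✓ 101011✓ 101110✓ 110010✓ 110011✓ 110100✓ 110111✓ 111010✓ 111011✓ 111100✓ 111110✓
Round 1: -00101 -01001 -10010✓ -10011✓ -10100 -11110 0-0011 0-1111 00-001 000-01 0000-1 00000- 01001-✓ 0111-1 01111- 1-0010✓ 1-1010✓ 1-1011✓ 1-1110✓ 10-010✓ 101-10✓ 1010-0✓ 1010-1✓ 10100-✓ 10101-✓ 11-010✓ 11-011✓ 11-100 110-11 11001-✓ 111-10✓ 11101-✓ 1111-0
Round 2: -1001- 1--010 1-1-10 1-101- 1010-- 11-01-
PIs = {-00101, -01001, -1001-, -10100, -11110, 0-0011, 0-1111, 00-001, 000-01, 0000-1, 00000-, 000110, 0111-1, 01111-, 1--010, 1-1-10, 1-101-, 1010--, 11-01-, 11-100, 110-11, 1111-0}
Coverage chart:
  m0: 00000- ←essential
  m1: 00-001,000-01,0000-1,00000-
  m3: 0-0011,0000-1
  m5: -00101,000-01
  m6: 000110 ←essential
  m9: -01001,00-001
  m15: 0-1111 ←essential
  m18: -1001- ←essential
  m19: -1001-,0-0011
  m20: -10100 ←essential
  m29: 0111-1 ←essential
  m30: -11110,01111-
  m31: 0-1111,0111-1,01111-
  m34: 1--010 ←essential
  m37: -00101 ←essential
  m40: 1010-- ←essential
  m41: -01001,1010--
  m42: 1--010,1-1-10,1-101-,1010--
  m43: 1-101-,1010--
  m46: 1-1-10 ←essential
  m50: -1001-,1--010,11-01-
  m51: -1001-,11-01-,110-11
  m52: -10100,11-100
  m55: 110-11 ←essential
  m58: 1--010,1-1-10,1-101-,11-01-
  m59: 1-101-,11-01-
  m60: 11-100,1111-0
Essential: -00101, -1001-, -10100, 0-1111, 00000-, 000110, 0111-1, 1--010, 1-1-10, 1010--, 110-11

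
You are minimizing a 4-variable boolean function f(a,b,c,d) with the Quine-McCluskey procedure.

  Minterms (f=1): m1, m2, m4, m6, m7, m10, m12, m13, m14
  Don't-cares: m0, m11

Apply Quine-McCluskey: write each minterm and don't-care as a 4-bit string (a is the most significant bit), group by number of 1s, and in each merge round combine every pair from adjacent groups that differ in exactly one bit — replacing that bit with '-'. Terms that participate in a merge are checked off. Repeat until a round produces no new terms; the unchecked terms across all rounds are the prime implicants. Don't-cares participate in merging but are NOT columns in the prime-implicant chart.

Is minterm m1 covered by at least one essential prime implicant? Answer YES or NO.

YES

Round 0: 0000✓ 0001✓ 0010✓ 0100✓ 0110✓ 0111✓ 1010✓ 1011✓ 1100✓ 1101✓ 1110✓
Round 1: -010✓ -100✓ -110✓ 0-00✓ 0-10✓ 00-0✓ 000- 01-0✓ 011- 1-10✓ 101- 11-0✓ 110-
Round 2: --10 -1-0 0--0
PIs = {--10, -1-0, 0--0, 000-, 011-, 101-, 110-}
Coverage chart:
  m1: 000- ←essential
  m2: --10,0--0
  m4: -1-0,0--0
  m6: --10,-1-0,0--0,011-
  m7: 011- ←essential
  m10: --10,101-
  m12: -1-0,110-
  m13: 110- ←essential
  m14: --10,-1-0
Essential: 000-, 011-, 110-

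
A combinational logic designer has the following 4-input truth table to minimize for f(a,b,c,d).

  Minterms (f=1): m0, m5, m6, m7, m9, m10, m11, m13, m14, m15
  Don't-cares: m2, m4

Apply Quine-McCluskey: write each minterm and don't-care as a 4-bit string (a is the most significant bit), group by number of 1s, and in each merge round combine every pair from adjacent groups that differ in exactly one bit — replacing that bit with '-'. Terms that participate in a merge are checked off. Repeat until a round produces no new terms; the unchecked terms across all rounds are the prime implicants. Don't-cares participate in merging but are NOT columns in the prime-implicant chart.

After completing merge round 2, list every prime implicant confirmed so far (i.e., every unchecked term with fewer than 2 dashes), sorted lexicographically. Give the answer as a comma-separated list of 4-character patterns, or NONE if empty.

Round 0: 0000✓ 0010✓ 0100✓ 0101✓ 0110✓ 0111✓ 1001✓ 1010✓ 1011✓ 1101✓ 1110✓ 1111✓
Round 1: -010✓ -101✓ -110✓ -111✓ 0-00✓ 0-10✓ 00-0✓ 01-0✓ 01-1✓ 010-✓ 011-✓ 1-01✓ 1-10✓ 1-11✓ 10-1✓ 101-✓ 11-1✓ 111-✓
Round 2: --10 -1-1 -11- 0--0 01-- 1--1 1-1-
PIs = {--10, -1-1, -11-, 0--0, 01--, 1--1, 1-1-}

NONE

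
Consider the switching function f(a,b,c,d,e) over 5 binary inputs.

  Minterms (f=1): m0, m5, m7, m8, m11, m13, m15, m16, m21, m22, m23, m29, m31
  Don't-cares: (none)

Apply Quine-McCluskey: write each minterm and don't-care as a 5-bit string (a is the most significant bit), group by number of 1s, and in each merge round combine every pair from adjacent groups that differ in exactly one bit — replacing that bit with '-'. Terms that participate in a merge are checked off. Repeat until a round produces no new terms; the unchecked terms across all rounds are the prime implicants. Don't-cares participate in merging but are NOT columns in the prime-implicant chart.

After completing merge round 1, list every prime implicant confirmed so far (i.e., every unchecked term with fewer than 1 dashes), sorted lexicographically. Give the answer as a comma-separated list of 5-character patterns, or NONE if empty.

[col 0] 00000*, 00101*, 00111*, 01000*, 01011*, 01101*, 01111*, 10000*, 10101*, 10110*, 10111*, 11101*, 11111*
[col 1] -0000, -0101*, -0111*, -1101*, -1111*, 0-000, 0-101*, 0-111*, 001-1*, 01-11, 011-1*, 1-101*, 1-111*, 101-1*, 1011-, 111-1*
[col 2] --101*, --111*, -01-1*, -11-1*, 0-1-1*, 1-1-1*
[col 3] --1-1
Prime implicants: --1-1, -0000, 0-000, 01-11, 1011-

NONE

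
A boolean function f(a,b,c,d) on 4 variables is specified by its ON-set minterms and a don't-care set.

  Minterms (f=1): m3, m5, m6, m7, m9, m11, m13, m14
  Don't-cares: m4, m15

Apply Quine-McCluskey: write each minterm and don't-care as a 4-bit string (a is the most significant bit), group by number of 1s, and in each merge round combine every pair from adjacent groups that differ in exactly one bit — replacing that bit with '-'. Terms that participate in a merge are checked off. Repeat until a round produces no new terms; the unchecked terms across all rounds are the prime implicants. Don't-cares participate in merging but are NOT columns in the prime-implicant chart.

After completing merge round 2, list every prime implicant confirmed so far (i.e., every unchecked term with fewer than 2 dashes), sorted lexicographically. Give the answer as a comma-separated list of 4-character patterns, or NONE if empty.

NONE

size-2^0 implicants → 0011(✓)  0100(✓)  0101(✓)  0110(✓)  0111(✓)  1001(✓)  1011(✓)  1101(✓)  1110(✓)  1111(✓)
size-2^1 implicants → -011(✓)  -101(✓)  -110(✓)  -111(✓)  0-11(✓)  01-0(✓)  01-1(✓)  010-(✓)  011-(✓)  1-01(✓)  1-11(✓)  10-1(✓)  11-1(✓)  111-(✓)
size-2^2 implicants → --11  -1-1  -11-  01--  1--1
Unchecked terms (primes): --11, -1-1, -11-, 01--, 1--1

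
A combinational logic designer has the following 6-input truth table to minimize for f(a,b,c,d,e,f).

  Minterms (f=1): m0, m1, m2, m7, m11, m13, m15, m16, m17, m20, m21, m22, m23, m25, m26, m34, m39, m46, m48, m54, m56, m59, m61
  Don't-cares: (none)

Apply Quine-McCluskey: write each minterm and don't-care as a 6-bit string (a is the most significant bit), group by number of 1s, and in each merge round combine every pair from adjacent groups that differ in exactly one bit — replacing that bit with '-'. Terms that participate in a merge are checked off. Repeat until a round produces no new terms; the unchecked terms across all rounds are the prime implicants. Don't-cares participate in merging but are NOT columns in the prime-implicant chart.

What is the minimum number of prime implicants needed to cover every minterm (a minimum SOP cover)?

13

size-2^0 implicants → 000000(✓)  000001(✓)  000010(✓)  000111(✓)  001011(✓)  001101(✓)  001111(✓)  010000(✓)  010001(✓)  010100(✓)  010101(✓)  010110(✓)  010111(✓)  011001(✓)  011010  100010(✓)  100111(✓)  101110  110000(✓)  110110(✓)  111000(✓)  111011  111101
size-2^1 implicants → -00010  -00111  -10000  -10110  0-0000(✓)  0-0001(✓)  0-0111  00-111  0000-0  00000-(✓)  001-11  0011-1  01-001  010-00(✓)  010-01(✓)  01000-(✓)  0101-0(✓)  0101-1(✓)  01010-(✓)  01011-(✓)  11-000
size-2^2 implicants → 0-000-  010-0-  0101--
Unchecked terms (primes): -00010, -00111, -10000, -10110, 0-000-, 0-0111, 00-111, 0000-0, 001-11, 0011-1, 01-001, 010-0-, 0101--, 011010, 101110, 11-000, 111011, 111101
Minterm coverage:
  m0 ⊆ 0-000-,0000-0
  m1 ⊆ 0-000- [E]
  m2 ⊆ -00010,0000-0
  m7 ⊆ -00111,0-0111,00-111
  m11 ⊆ 001-11 [E]
  m13 ⊆ 0011-1 [E]
  m15 ⊆ 00-111,001-11,0011-1
  m16 ⊆ -10000,0-000-,010-0-
  m17 ⊆ 0-000-,01-001,010-0-
  m20 ⊆ 010-0-,0101--
  m21 ⊆ 010-0-,0101--
  m22 ⊆ -10110,0101--
  m23 ⊆ 0-0111,0101--
  m25 ⊆ 01-001 [E]
  m26 ⊆ 011010 [E]
  m34 ⊆ -00010 [E]
  m39 ⊆ -00111 [E]
  m46 ⊆ 101110 [E]
  m48 ⊆ -10000,11-000
  m54 ⊆ -10110 [E]
  m56 ⊆ 11-000 [E]
  m59 ⊆ 111011 [E]
  m61 ⊆ 111101 [E]
E = {-00010, -00111, -10110, 0-000-, 001-11, 0011-1, 01-001, 011010, 101110, 11-000, 111011, 111101}
Petrick residual → 0101--
Cover = b'c'd'ef' + b'c'def + bc'def' + a'c'd'e' + a'b'cef + a'b'cdf + a'bd'e'f + a'bc'd + a'bcd'ef' + ab'cdef' + abd'e'f' + abcd'ef + abcde'f  |cover|=13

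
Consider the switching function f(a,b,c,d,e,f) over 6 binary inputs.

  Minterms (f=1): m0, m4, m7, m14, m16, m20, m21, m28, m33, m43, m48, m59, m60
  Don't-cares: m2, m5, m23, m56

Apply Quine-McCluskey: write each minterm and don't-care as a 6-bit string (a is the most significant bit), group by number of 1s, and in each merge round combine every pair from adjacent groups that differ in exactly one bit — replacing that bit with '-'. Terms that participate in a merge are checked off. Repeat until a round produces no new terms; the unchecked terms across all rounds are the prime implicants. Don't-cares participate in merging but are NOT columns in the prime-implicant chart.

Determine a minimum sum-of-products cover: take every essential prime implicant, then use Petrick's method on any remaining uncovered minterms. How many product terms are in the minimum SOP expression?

7

Round 0: 000000✓ 000010✓ 000100✓ 000101✓ 000111✓ 001110 010000✓ 010100✓ 010101✓ 010111✓ 011100✓ 100001 101011✓ 110000✓ 111000✓ 111011✓ 111100✓
Round 1: -10000 -11100 0-0000✓ 0-0100✓ 0-0101✓ 0-0111✓ 000-00✓ 0000-0 0001-1✓ 00010-✓ 01-100 010-00✓ 0101-1✓ 01010-✓ 1-1011 11-000 111-00
Round 2: 0-0-00 0-01-1 0-010-
PIs = {-10000, -11100, 0-0-00, 0-01-1, 0-010-, 0000-0, 001110, 01-100, 1-1011, 100001, 11-000, 111-00}
Coverage chart:
  m0: 0-0-00,0000-0
  m4: 0-0-00,0-010-
  m7: 0-01-1 ←essential
  m14: 001110 ←essential
  m16: -10000,0-0-00
  m20: 0-0-00,0-010-,01-100
  m21: 0-01-1,0-010-
  m28: -11100,01-100
  m33: 100001 ←essential
  m43: 1-1011 ←essential
  m48: -10000,11-000
  m59: 1-1011 ←essential
  m60: -11100,111-00
Essential: 0-01-1, 001110, 1-1011, 100001
Petrick residual → -10000, -11100, 0-0-00
Min cover (7 terms): bc'd'e'f' + bcde'f' + a'c'e'f' + a'c'df + a'b'cdef' + acd'ef + ab'c'd'e'f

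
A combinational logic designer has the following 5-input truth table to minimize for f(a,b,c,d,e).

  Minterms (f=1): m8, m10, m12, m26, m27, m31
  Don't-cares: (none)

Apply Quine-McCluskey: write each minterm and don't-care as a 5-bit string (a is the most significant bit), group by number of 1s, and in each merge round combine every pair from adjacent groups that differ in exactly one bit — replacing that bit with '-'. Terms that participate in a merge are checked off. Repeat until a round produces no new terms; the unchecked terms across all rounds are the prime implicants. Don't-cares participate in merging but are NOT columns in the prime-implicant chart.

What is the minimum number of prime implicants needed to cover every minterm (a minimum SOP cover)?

3

Round 0: 01000✓ 01010✓ 01100✓ 11010✓ 11011✓ 11111✓
Round 1: -1010 01-00 010-0 11-11 1101-
PIs = {-1010, 01-00, 010-0, 11-11, 1101-}
Coverage chart:
  m8: 01-00,010-0
  m10: -1010,010-0
  m12: 01-00 ←essential
  m26: -1010,1101-
  m27: 11-11,1101-
  m31: 11-11 ←essential
Essential: 01-00, 11-11
Petrick residual → -1010
Min cover (3 terms): bc'de' + a'bd'e' + abde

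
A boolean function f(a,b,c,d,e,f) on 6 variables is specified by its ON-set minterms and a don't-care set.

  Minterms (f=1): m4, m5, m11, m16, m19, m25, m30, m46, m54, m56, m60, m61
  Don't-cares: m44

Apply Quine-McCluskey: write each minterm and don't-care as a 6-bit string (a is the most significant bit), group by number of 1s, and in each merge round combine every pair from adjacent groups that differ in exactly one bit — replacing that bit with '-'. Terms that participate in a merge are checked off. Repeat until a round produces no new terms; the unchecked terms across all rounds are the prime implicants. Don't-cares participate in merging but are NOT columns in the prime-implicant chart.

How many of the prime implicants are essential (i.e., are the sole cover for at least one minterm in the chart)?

[col 0] 000100*, 000101*, 001011, 010000, 010011, 011001, 011110, 101100*, 101110*, 110110, 111000*, 111100*, 111101*
[col 1] 00010-, 1-1100, 1011-0, 111-00, 11110-
Prime implicants: 00010-, 001011, 010000, 010011, 011001, 011110, 1-1100, 1011-0, 110110, 111-00, 11110-
PI chart (minterm → PIs covering it):
  4 | 00010-  (sole → essential)
  5 | 00010-  (sole → essential)
  11 | 001011  (sole → essential)
  16 | 010000  (sole → essential)
  19 | 010011  (sole → essential)
  25 | 011001  (sole → essential)
  30 | 011110  (sole → essential)
  46 | 1011-0  (sole → essential)
  54 | 110110  (sole → essential)
  56 | 111-00  (sole → essential)
  60 | 1-1100,111-00,11110-
  61 | 11110-  (sole → essential)
Essential prime implicants: 00010-, 001011, 010000, 010011, 011001, 011110, 1011-0, 110110, 111-00, 11110-

10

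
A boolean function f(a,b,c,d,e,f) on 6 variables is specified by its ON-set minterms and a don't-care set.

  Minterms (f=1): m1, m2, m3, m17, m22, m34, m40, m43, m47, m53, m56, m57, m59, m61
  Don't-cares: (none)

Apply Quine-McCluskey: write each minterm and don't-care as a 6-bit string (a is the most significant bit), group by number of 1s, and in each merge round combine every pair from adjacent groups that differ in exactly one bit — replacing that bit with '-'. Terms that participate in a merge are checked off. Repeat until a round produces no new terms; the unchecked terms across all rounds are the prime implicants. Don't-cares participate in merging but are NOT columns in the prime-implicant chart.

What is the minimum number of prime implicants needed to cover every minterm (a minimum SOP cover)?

Round 0: 000001✓ 000010✓ 000011✓ 010001✓ 010110 100010✓ 101000✓ 101011✓ 101111✓ 110101✓ 111000✓ 111001✓ 111011✓ 111101✓
Round 1: -00010 0-0001 0000-1 00001- 1-1000 1-1011 101-11 11-101 111-01 1110-1 11100-
PIs = {-00010, 0-0001, 0000-1, 00001-, 010110, 1-1000, 1-1011, 101-11, 11-101, 111-01, 1110-1, 11100-}
Coverage chart:
  m1: 0-0001,0000-1
  m2: -00010,00001-
  m3: 0000-1,00001-
  m17: 0-0001 ←essential
  m22: 010110 ←essential
  m34: -00010 ←essential
  m40: 1-1000 ←essential
  m43: 1-1011,101-11
  m47: 101-11 ←essential
  m53: 11-101 ←essential
  m56: 1-1000,11100-
  m57: 111-01,1110-1,11100-
  m59: 1-1011,1110-1
  m61: 11-101,111-01
Essential: -00010, 0-0001, 010110, 1-1000, 101-11, 11-101
Petrick residual → 0000-1, 1110-1
Min cover (8 terms): b'c'd'ef' + a'c'd'e'f + a'b'c'd'f + a'bc'def' + acd'e'f' + ab'cef + abde'f + abcd'f

8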